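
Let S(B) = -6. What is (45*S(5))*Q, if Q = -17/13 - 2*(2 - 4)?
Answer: -9450/13 ≈ -726.92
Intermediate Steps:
Q = 35/13 (Q = -17*1/13 - 2*(-2) = -17/13 - 1*(-4) = -17/13 + 4 = 35/13 ≈ 2.6923)
(45*S(5))*Q = (45*(-6))*(35/13) = -270*35/13 = -9450/13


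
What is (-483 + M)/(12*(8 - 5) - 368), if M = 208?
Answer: 275/332 ≈ 0.82831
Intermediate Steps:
(-483 + M)/(12*(8 - 5) - 368) = (-483 + 208)/(12*(8 - 5) - 368) = -275/(12*3 - 368) = -275/(36 - 368) = -275/(-332) = -275*(-1/332) = 275/332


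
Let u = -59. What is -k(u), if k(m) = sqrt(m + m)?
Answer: -I*sqrt(118) ≈ -10.863*I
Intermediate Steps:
k(m) = sqrt(2)*sqrt(m) (k(m) = sqrt(2*m) = sqrt(2)*sqrt(m))
-k(u) = -sqrt(2)*sqrt(-59) = -sqrt(2)*I*sqrt(59) = -I*sqrt(118)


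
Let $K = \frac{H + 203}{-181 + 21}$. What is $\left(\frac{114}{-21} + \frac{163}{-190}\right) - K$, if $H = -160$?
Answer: $- \frac{128057}{21280} \approx -6.0177$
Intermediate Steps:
$K = - \frac{43}{160}$ ($K = \frac{-160 + 203}{-181 + 21} = \frac{43}{-160} = 43 \left(- \frac{1}{160}\right) = - \frac{43}{160} \approx -0.26875$)
$\left(\frac{114}{-21} + \frac{163}{-190}\right) - K = \left(\frac{114}{-21} + \frac{163}{-190}\right) - - \frac{43}{160} = \left(114 \left(- \frac{1}{21}\right) + 163 \left(- \frac{1}{190}\right)\right) + \frac{43}{160} = \left(- \frac{38}{7} - \frac{163}{190}\right) + \frac{43}{160} = - \frac{8361}{1330} + \frac{43}{160} = - \frac{128057}{21280}$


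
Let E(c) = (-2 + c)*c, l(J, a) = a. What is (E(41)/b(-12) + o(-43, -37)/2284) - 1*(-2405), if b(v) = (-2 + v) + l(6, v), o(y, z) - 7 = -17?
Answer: 1338136/571 ≈ 2343.5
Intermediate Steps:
o(y, z) = -10 (o(y, z) = 7 - 17 = -10)
E(c) = c*(-2 + c)
b(v) = -2 + 2*v (b(v) = (-2 + v) + v = -2 + 2*v)
(E(41)/b(-12) + o(-43, -37)/2284) - 1*(-2405) = ((41*(-2 + 41))/(-2 + 2*(-12)) - 10/2284) - 1*(-2405) = ((41*39)/(-2 - 24) - 10*1/2284) + 2405 = (1599/(-26) - 5/1142) + 2405 = (1599*(-1/26) - 5/1142) + 2405 = (-123/2 - 5/1142) + 2405 = -35119/571 + 2405 = 1338136/571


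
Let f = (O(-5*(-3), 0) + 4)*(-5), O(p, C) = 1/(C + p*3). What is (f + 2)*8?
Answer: -1304/9 ≈ -144.89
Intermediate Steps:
O(p, C) = 1/(C + 3*p)
f = -181/9 (f = (1/(0 + 3*(-5*(-3))) + 4)*(-5) = (1/(0 + 3*15) + 4)*(-5) = (1/(0 + 45) + 4)*(-5) = (1/45 + 4)*(-5) = (181/45)*(-5) = -181/9 ≈ -20.111)
(f + 2)*8 = (-181/9 + 2)*8 = -163/9*8 = -1304/9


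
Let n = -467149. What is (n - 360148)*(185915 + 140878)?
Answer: -270354868521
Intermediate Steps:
(n - 360148)*(185915 + 140878) = (-467149 - 360148)*(185915 + 140878) = -827297*326793 = -270354868521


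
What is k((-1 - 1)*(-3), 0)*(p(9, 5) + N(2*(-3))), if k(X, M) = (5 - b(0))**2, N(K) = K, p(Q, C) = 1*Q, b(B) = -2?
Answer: 147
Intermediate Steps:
p(Q, C) = Q
k(X, M) = 49 (k(X, M) = (5 - 1*(-2))**2 = (5 + 2)**2 = 7**2 = 49)
k((-1 - 1)*(-3), 0)*(p(9, 5) + N(2*(-3))) = 49*(9 + 2*(-3)) = 49*(9 - 6) = 49*3 = 147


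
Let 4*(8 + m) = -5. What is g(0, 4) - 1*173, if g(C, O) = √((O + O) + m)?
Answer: -173 + I*√5/2 ≈ -173.0 + 1.118*I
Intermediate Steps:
m = -37/4 (m = -8 + (¼)*(-5) = -8 - 5/4 = -37/4 ≈ -9.2500)
g(C, O) = √(-37/4 + 2*O) (g(C, O) = √((O + O) - 37/4) = √(2*O - 37/4) = √(-37/4 + 2*O))
g(0, 4) - 1*173 = √(-37 + 8*4)/2 - 1*173 = √(-37 + 32)/2 - 173 = √(-5)/2 - 173 = (I*√5)/2 - 173 = I*√5/2 - 173 = -173 + I*√5/2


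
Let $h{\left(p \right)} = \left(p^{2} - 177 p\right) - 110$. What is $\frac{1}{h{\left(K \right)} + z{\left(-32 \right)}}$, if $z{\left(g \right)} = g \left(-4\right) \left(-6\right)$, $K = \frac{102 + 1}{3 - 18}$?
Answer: $\frac{225}{86524} \approx 0.0026004$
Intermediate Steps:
$K = - \frac{103}{15}$ ($K = \frac{103}{-15} = 103 \left(- \frac{1}{15}\right) = - \frac{103}{15} \approx -6.8667$)
$h{\left(p \right)} = -110 + p^{2} - 177 p$
$z{\left(g \right)} = 24 g$ ($z{\left(g \right)} = - 4 g \left(-6\right) = 24 g$)
$\frac{1}{h{\left(K \right)} + z{\left(-32 \right)}} = \frac{1}{\left(-110 + \left(- \frac{103}{15}\right)^{2} - - \frac{6077}{5}\right) + 24 \left(-32\right)} = \frac{1}{\left(-110 + \frac{10609}{225} + \frac{6077}{5}\right) - 768} = \frac{1}{\frac{259324}{225} - 768} = \frac{1}{\frac{86524}{225}} = \frac{225}{86524}$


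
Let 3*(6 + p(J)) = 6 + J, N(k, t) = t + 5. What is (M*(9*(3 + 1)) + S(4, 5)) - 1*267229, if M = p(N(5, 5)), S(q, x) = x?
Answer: -267248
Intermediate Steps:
N(k, t) = 5 + t
p(J) = -4 + J/3 (p(J) = -6 + (6 + J)/3 = -6 + (2 + J/3) = -4 + J/3)
M = -⅔ (M = -4 + (5 + 5)/3 = -4 + (⅓)*10 = -4 + 10/3 = -⅔ ≈ -0.66667)
(M*(9*(3 + 1)) + S(4, 5)) - 1*267229 = (-6*(3 + 1) + 5) - 1*267229 = (-6*4 + 5) - 267229 = (-⅔*36 + 5) - 267229 = (-24 + 5) - 267229 = -19 - 267229 = -267248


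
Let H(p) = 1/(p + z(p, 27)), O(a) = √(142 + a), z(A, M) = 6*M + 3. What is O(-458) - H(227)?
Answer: -1/392 + 2*I*√79 ≈ -0.002551 + 17.776*I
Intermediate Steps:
z(A, M) = 3 + 6*M
H(p) = 1/(165 + p) (H(p) = 1/(p + (3 + 6*27)) = 1/(p + (3 + 162)) = 1/(p + 165) = 1/(165 + p))
O(-458) - H(227) = √(142 - 458) - 1/(165 + 227) = √(-316) - 1/392 = 2*I*√79 - 1*1/392 = 2*I*√79 - 1/392 = -1/392 + 2*I*√79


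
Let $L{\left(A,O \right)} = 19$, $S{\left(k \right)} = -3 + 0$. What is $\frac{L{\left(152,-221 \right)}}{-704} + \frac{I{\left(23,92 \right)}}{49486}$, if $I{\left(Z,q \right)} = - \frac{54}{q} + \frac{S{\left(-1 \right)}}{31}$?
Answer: $- \frac{335365021}{12419798336} \approx -0.027002$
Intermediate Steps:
$S{\left(k \right)} = -3$
$I{\left(Z,q \right)} = - \frac{3}{31} - \frac{54}{q}$ ($I{\left(Z,q \right)} = - \frac{54}{q} - \frac{3}{31} = - \frac{3}{31} - \frac{54}{q}$)
$\frac{L{\left(152,-221 \right)}}{-704} + \frac{I{\left(23,92 \right)}}{49486} = \frac{19}{-704} + \frac{- \frac{3}{31} - \frac{54}{92}}{49486} = 19 \left(- \frac{1}{704}\right) + \left(- \frac{3}{31} - \frac{27}{46}\right) \frac{1}{49486} = - \frac{19}{704} + \left(- \frac{3}{31} - \frac{27}{46}\right) \frac{1}{49486} = - \frac{19}{704} - \frac{975}{70567036} = - \frac{335365021}{12419798336}$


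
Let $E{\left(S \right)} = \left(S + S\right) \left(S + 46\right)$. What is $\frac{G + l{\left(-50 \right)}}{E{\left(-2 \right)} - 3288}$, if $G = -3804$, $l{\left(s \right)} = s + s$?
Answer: $\frac{488}{433} \approx 1.127$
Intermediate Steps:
$E{\left(S \right)} = 2 S \left(46 + S\right)$
$l{\left(s \right)} = 2 s$
$\frac{G + l{\left(-50 \right)}}{E{\left(-2 \right)} - 3288} = \frac{-3804 + 2 \left(-50\right)}{2 \left(-2\right) \left(46 - 2\right) - 3288} = \frac{-3804 - 100}{2 \left(-2\right) 44 - 3288} = - \frac{3904}{-176 - 3288} = - \frac{3904}{-3464} = \left(-3904\right) \left(- \frac{1}{3464}\right) = \frac{488}{433}$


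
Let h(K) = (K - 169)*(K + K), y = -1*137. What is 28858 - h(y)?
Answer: -54986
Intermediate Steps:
y = -137
h(K) = 2*K*(-169 + K) (h(K) = (-169 + K)*(2*K) = 2*K*(-169 + K))
28858 - h(y) = 28858 - 2*(-137)*(-169 - 137) = 28858 - 2*(-137)*(-306) = 28858 - 1*83844 = 28858 - 83844 = -54986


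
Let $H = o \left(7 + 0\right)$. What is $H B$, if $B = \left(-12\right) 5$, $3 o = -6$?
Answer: $840$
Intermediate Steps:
$o = -2$ ($o = \frac{1}{3} \left(-6\right) = -2$)
$B = -60$
$H = -14$ ($H = - 2 \left(7 + 0\right) = \left(-2\right) 7 = -14$)
$H B = \left(-14\right) \left(-60\right) = 840$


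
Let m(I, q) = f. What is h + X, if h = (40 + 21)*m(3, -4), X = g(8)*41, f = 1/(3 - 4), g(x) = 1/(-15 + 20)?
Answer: -264/5 ≈ -52.800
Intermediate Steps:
g(x) = ⅕ (g(x) = 1/5 = ⅕)
f = -1 (f = 1/(-1) = -1)
m(I, q) = -1
X = 41/5 (X = (⅕)*41 = 41/5 ≈ 8.2000)
h = -61 (h = (40 + 21)*(-1) = 61*(-1) = -61)
h + X = -61 + 41/5 = -264/5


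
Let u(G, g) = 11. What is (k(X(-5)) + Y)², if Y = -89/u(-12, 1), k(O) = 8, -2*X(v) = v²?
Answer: 1/121 ≈ 0.0082645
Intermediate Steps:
X(v) = -v²/2
Y = -89/11 ≈ -8.0909
(k(X(-5)) + Y)² = (8 - 89/11)² = (-1/11)² = 1/121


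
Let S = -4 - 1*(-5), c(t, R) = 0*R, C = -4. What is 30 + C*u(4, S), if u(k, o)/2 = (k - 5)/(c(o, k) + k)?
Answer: 32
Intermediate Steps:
c(t, R) = 0
S = 1 (S = -4 + 5 = 1)
u(k, o) = 2*(-5 + k)/k (u(k, o) = 2*((k - 5)/(0 + k)) = 2*((-5 + k)/k) = 2*(-5 + k)/k)
30 + C*u(4, S) = 30 - 4*(2 - 10/4) = 30 - 4*(2 - 10*¼) = 30 - 4*(2 - 5/2) = 30 - 4*(-½) = 30 + 2 = 32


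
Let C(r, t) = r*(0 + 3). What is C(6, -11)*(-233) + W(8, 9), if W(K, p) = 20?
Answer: -4174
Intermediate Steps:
C(r, t) = 3*r (C(r, t) = r*3 = 3*r)
C(6, -11)*(-233) + W(8, 9) = (3*6)*(-233) + 20 = 18*(-233) + 20 = -4194 + 20 = -4174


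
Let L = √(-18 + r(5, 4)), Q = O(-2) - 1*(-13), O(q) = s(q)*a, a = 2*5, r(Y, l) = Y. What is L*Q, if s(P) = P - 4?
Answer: -47*I*√13 ≈ -169.46*I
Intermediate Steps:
s(P) = -4 + P
a = 10
O(q) = -40 + 10*q (O(q) = (-4 + q)*10 = -40 + 10*q)
Q = -47 (Q = (-40 + 10*(-2)) - 1*(-13) = (-40 - 20) + 13 = -60 + 13 = -47)
L = I*√13 (L = √(-18 + 5) = √(-13) = I*√13 ≈ 3.6056*I)
L*Q = (I*√13)*(-47) = -47*I*√13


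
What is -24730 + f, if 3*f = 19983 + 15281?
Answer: -38926/3 ≈ -12975.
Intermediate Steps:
f = 35264/3 (f = (19983 + 15281)/3 = (⅓)*35264 = 35264/3 ≈ 11755.)
-24730 + f = -24730 + 35264/3 = -38926/3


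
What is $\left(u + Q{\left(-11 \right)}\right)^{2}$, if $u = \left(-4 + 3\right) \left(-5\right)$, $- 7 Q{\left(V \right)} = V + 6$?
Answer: $\frac{1600}{49} \approx 32.653$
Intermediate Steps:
$Q{\left(V \right)} = - \frac{6}{7} - \frac{V}{7}$ ($Q{\left(V \right)} = - \frac{V + 6}{7} = - \frac{6 + V}{7} = - \frac{6}{7} - \frac{V}{7}$)
$u = 5$ ($u = \left(-1\right) \left(-5\right) = 5$)
$\left(u + Q{\left(-11 \right)}\right)^{2} = \left(5 - - \frac{5}{7}\right)^{2} = \left(5 + \left(- \frac{6}{7} + \frac{11}{7}\right)\right)^{2} = \left(5 + \frac{5}{7}\right)^{2} = \left(\frac{40}{7}\right)^{2} = \frac{1600}{49}$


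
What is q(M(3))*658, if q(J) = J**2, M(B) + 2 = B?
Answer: 658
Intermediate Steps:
M(B) = -2 + B
q(M(3))*658 = (-2 + 3)**2*658 = 1**2*658 = 1*658 = 658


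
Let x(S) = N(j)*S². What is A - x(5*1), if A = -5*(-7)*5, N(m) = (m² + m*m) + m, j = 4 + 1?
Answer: -1200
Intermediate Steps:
j = 5
N(m) = m + 2*m² (N(m) = (m² + m²) + m = 2*m² + m = m + 2*m²)
A = 175 (A = 35*5 = 175)
x(S) = 55*S² (x(S) = (5*(1 + 2*5))*S² = (5*(1 + 10))*S² = (5*11)*S² = 55*S²)
A - x(5*1) = 175 - 55*(5*1)² = 175 - 55*5² = 175 - 55*25 = 175 - 1*1375 = 175 - 1375 = -1200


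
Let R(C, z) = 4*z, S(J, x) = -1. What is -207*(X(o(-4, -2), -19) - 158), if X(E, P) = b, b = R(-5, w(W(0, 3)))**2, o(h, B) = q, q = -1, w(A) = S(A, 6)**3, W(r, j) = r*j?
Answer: 29394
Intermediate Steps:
W(r, j) = j*r
w(A) = -1 (w(A) = (-1)**3 = -1)
o(h, B) = -1
b = 16 (b = (4*(-1))**2 = (-4)**2 = 16)
X(E, P) = 16
-207*(X(o(-4, -2), -19) - 158) = -207*(16 - 158) = -207*(-142) = 29394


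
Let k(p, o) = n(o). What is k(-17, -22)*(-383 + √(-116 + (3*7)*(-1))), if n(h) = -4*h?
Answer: -33704 + 88*I*√137 ≈ -33704.0 + 1030.0*I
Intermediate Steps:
k(p, o) = -4*o
k(-17, -22)*(-383 + √(-116 + (3*7)*(-1))) = (-4*(-22))*(-383 + √(-116 + (3*7)*(-1))) = 88*(-383 + √(-116 + 21*(-1))) = 88*(-383 + √(-116 - 21)) = 88*(-383 + √(-137)) = 88*(-383 + I*√137) = -33704 + 88*I*√137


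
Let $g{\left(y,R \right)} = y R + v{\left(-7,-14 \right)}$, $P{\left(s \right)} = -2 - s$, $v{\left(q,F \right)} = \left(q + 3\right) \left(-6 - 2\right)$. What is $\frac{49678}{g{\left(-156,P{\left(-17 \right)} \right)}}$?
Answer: $- \frac{24839}{1154} \approx -21.524$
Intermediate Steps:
$v{\left(q,F \right)} = -24 - 8 q$ ($v{\left(q,F \right)} = \left(3 + q\right) \left(-8\right) = -24 - 8 q$)
$g{\left(y,R \right)} = 32 + R y$ ($g{\left(y,R \right)} = y R - -32 = R y + \left(-24 + 56\right) = R y + 32 = 32 + R y$)
$\frac{49678}{g{\left(-156,P{\left(-17 \right)} \right)}} = \frac{49678}{32 + \left(-2 - -17\right) \left(-156\right)} = \frac{49678}{32 + \left(-2 + 17\right) \left(-156\right)} = \frac{49678}{32 + 15 \left(-156\right)} = \frac{49678}{32 - 2340} = \frac{49678}{-2308} = 49678 \left(- \frac{1}{2308}\right) = - \frac{24839}{1154}$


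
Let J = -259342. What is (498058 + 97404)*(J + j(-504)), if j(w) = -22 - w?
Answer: -154141293320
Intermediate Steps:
(498058 + 97404)*(J + j(-504)) = (498058 + 97404)*(-259342 + (-22 - 1*(-504))) = 595462*(-259342 + (-22 + 504)) = 595462*(-259342 + 482) = 595462*(-258860) = -154141293320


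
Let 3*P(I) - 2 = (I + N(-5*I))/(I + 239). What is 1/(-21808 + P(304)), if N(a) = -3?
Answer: -1629/35523845 ≈ -4.5857e-5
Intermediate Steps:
P(I) = 2/3 + (-3 + I)/(3*(239 + I)) (P(I) = 2/3 + ((I - 3)/(I + 239))/3 = 2/3 + ((-3 + I)/(239 + I))/3 = 2/3 + (-3 + I)/(3*(239 + I)))
1/(-21808 + P(304)) = 1/(-21808 + (475/3 + 304)/(239 + 304)) = 1/(-21808 + (1387/3)/543) = 1/(-21808 + (1/543)*(1387/3)) = 1/(-21808 + 1387/1629) = 1/(-35523845/1629) = -1629/35523845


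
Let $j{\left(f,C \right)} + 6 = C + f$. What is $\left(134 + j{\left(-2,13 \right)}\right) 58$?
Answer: $8062$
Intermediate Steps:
$j{\left(f,C \right)} = -6 + C + f$ ($j{\left(f,C \right)} = -6 + \left(C + f\right) = -6 + C + f$)
$\left(134 + j{\left(-2,13 \right)}\right) 58 = \left(134 - -5\right) 58 = \left(134 + 5\right) 58 = 139 \cdot 58 = 8062$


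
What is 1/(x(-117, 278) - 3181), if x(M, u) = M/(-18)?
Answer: -2/6349 ≈ -0.00031501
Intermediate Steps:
x(M, u) = -M/18 (x(M, u) = M*(-1/18) = -M/18)
1/(x(-117, 278) - 3181) = 1/(-1/18*(-117) - 3181) = 1/(13/2 - 3181) = 1/(-6349/2) = -2/6349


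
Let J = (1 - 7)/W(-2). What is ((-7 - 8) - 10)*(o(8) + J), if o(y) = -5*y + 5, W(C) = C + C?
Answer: 1675/2 ≈ 837.50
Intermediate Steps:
W(C) = 2*C
o(y) = 5 - 5*y
J = 3/2 (J = (1 - 7)/((2*(-2))) = -6/(-4) = -6*(-¼) = 3/2 ≈ 1.5000)
((-7 - 8) - 10)*(o(8) + J) = ((-7 - 8) - 10)*((5 - 5*8) + 3/2) = (-15 - 10)*((5 - 40) + 3/2) = -25*(-35 + 3/2) = -25*(-67/2) = 1675/2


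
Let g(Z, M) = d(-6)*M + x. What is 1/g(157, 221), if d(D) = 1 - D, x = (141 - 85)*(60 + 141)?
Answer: 1/12803 ≈ 7.8107e-5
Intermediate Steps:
x = 11256 (x = 56*201 = 11256)
g(Z, M) = 11256 + 7*M (g(Z, M) = (1 - 1*(-6))*M + 11256 = (1 + 6)*M + 11256 = 7*M + 11256 = 11256 + 7*M)
1/g(157, 221) = 1/(11256 + 7*221) = 1/(11256 + 1547) = 1/12803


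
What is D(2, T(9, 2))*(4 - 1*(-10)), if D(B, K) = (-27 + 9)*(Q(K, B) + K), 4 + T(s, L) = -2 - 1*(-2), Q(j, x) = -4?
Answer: 2016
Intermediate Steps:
T(s, L) = -4 (T(s, L) = -4 + (-2 - 1*(-2)) = -4 + (-2 + 2) = -4 + 0 = -4)
D(B, K) = 72 - 18*K (D(B, K) = (-27 + 9)*(-4 + K) = -18*(-4 + K) = 72 - 18*K)
D(2, T(9, 2))*(4 - 1*(-10)) = (72 - 18*(-4))*(4 - 1*(-10)) = (72 + 72)*(4 + 10) = 144*14 = 2016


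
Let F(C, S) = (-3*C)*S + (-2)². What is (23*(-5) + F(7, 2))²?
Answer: 23409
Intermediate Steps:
F(C, S) = 4 - 3*C*S (F(C, S) = -3*C*S + 4 = 4 - 3*C*S)
(23*(-5) + F(7, 2))² = (23*(-5) + (4 - 3*7*2))² = (-115 + (4 - 42))² = (-115 - 38)² = (-153)² = 23409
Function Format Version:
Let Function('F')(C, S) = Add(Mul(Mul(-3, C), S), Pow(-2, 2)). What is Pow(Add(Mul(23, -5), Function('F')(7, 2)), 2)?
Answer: 23409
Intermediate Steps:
Function('F')(C, S) = Add(4, Mul(-3, C, S)) (Function('F')(C, S) = Add(Mul(-3, C, S), 4) = Add(4, Mul(-3, C, S)))
Pow(Add(Mul(23, -5), Function('F')(7, 2)), 2) = Pow(Add(Mul(23, -5), Add(4, Mul(-3, 7, 2))), 2) = Pow(Add(-115, Add(4, -42)), 2) = Pow(Add(-115, -38), 2) = Pow(-153, 2) = 23409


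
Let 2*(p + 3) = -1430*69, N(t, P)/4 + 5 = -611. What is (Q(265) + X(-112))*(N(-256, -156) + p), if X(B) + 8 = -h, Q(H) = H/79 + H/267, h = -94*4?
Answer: -406848453028/21093 ≈ -1.9288e+7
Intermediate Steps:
h = -376
Q(H) = 346*H/21093 (Q(H) = H*(1/79) + H*(1/267) = H/79 + H/267 = 346*H/21093)
N(t, P) = -2464 (N(t, P) = -20 + 4*(-611) = -20 - 2444 = -2464)
p = -49338 (p = -3 + (-1430*69)/2 = -3 + (1/2)*(-98670) = -3 - 49335 = -49338)
X(B) = 368 (X(B) = -8 - 1*(-376) = -8 + 376 = 368)
(Q(265) + X(-112))*(N(-256, -156) + p) = ((346/21093)*265 + 368)*(-2464 - 49338) = (91690/21093 + 368)*(-51802) = (7853914/21093)*(-51802) = -406848453028/21093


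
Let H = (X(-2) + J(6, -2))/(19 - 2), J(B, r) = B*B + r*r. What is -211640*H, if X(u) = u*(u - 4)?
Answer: -11005280/17 ≈ -6.4737e+5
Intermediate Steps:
J(B, r) = B**2 + r**2
X(u) = u*(-4 + u)
H = 52/17 (H = (-2*(-4 - 2) + (6**2 + (-2)**2))/(19 - 2) = (-2*(-6) + (36 + 4))/17 = (12 + 40)*(1/17) = 52*(1/17) = 52/17 ≈ 3.0588)
-211640*H = -211640*52/17 = -26455*416/17 = -11005280/17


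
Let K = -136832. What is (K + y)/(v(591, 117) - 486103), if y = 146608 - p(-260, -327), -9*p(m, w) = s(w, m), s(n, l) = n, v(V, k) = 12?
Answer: -29219/1458273 ≈ -0.020037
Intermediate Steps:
p(m, w) = -w/9
y = 439715/3 (y = 146608 - (-1)*(-327)/9 = 146608 - 1*109/3 = 146608 - 109/3 = 439715/3 ≈ 1.4657e+5)
(K + y)/(v(591, 117) - 486103) = (-136832 + 439715/3)/(12 - 486103) = (29219/3)/(-486091) = (29219/3)*(-1/486091) = -29219/1458273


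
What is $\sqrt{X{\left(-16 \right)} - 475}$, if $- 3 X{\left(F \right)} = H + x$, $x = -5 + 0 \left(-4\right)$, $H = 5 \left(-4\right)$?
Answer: $\frac{10 i \sqrt{42}}{3} \approx 21.602 i$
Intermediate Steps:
$H = -20$
$x = -5$ ($x = -5 + 0 = -5$)
$X{\left(F \right)} = \frac{25}{3}$ ($X{\left(F \right)} = - \frac{-20 - 5}{3} = \left(- \frac{1}{3}\right) \left(-25\right) = \frac{25}{3}$)
$\sqrt{X{\left(-16 \right)} - 475} = \sqrt{\frac{25}{3} - 475} = \sqrt{- \frac{1400}{3}} = \frac{10 i \sqrt{42}}{3}$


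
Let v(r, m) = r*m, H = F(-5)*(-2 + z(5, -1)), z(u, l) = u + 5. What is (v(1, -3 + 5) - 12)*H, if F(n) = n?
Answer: 400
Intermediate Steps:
z(u, l) = 5 + u
H = -40 (H = -5*(-2 + (5 + 5)) = -5*(-2 + 10) = -5*8 = -40)
v(r, m) = m*r
(v(1, -3 + 5) - 12)*H = ((-3 + 5)*1 - 12)*(-40) = (2*1 - 12)*(-40) = (2 - 12)*(-40) = -10*(-40) = 400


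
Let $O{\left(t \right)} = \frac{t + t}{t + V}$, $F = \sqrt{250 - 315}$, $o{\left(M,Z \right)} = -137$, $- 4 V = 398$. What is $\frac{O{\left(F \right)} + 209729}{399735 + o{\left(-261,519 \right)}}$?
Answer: $\frac{8360008189}{15928375878} - \frac{398 i \sqrt{65}}{7964187939} \approx 0.52485 - 4.029 \cdot 10^{-7} i$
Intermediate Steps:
$V = - \frac{199}{2}$ ($V = \left(- \frac{1}{4}\right) 398 = - \frac{199}{2} \approx -99.5$)
$F = i \sqrt{65}$ ($F = \sqrt{-65} = i \sqrt{65} \approx 8.0623 i$)
$O{\left(t \right)} = \frac{2 t}{- \frac{199}{2} + t}$ ($O{\left(t \right)} = \frac{t + t}{t - \frac{199}{2}} = \frac{2 t}{- \frac{199}{2} + t}$)
$\frac{O{\left(F \right)} + 209729}{399735 + o{\left(-261,519 \right)}} = \frac{\frac{4 i \sqrt{65}}{-199 + 2 i \sqrt{65}} + 209729}{399735 - 137} = \frac{\frac{4 i \sqrt{65}}{-199 + 2 i \sqrt{65}} + 209729}{399598} = \left(\frac{4 i \sqrt{65}}{-199 + 2 i \sqrt{65}} + 209729\right) \frac{1}{399598} = \left(209729 + \frac{4 i \sqrt{65}}{-199 + 2 i \sqrt{65}}\right) \frac{1}{399598} = \frac{209729}{399598} + \frac{2 i \sqrt{65}}{199799 \left(-199 + 2 i \sqrt{65}\right)}$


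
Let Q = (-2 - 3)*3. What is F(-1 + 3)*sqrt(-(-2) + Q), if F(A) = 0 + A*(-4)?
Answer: -8*I*sqrt(13) ≈ -28.844*I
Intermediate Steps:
Q = -15 (Q = -5*3 = -15)
F(A) = -4*A (F(A) = 0 - 4*A = -4*A)
F(-1 + 3)*sqrt(-(-2) + Q) = (-4*(-1 + 3))*sqrt(-(-2) - 15) = (-4*2)*sqrt(-1*(-2) - 15) = -8*sqrt(2 - 15) = -8*I*sqrt(13)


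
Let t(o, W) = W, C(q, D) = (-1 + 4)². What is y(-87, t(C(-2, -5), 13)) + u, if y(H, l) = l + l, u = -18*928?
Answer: -16678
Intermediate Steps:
C(q, D) = 9 (C(q, D) = 3² = 9)
u = -16704
y(H, l) = 2*l
y(-87, t(C(-2, -5), 13)) + u = 2*13 - 16704 = 26 - 16704 = -16678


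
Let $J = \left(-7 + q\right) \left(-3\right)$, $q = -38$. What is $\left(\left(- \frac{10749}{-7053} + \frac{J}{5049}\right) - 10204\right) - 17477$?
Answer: $- \frac{12168910021}{439637} \approx -27679.0$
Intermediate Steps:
$J = 135$ ($J = \left(-7 - 38\right) \left(-3\right) = \left(-45\right) \left(-3\right) = 135$)
$\left(\left(- \frac{10749}{-7053} + \frac{J}{5049}\right) - 10204\right) - 17477 = \left(\left(- \frac{10749}{-7053} + \frac{135}{5049}\right) - 10204\right) - 17477 = \left(\left(\left(-10749\right) \left(- \frac{1}{7053}\right) + 135 \cdot \frac{1}{5049}\right) - 10204\right) - 17477 = \left(\left(\frac{3583}{2351} + \frac{5}{187}\right) - 10204\right) - 17477 = \left(\frac{681776}{439637} - 10204\right) - 17477 = - \frac{4485374172}{439637} - 17477 = - \frac{12168910021}{439637}$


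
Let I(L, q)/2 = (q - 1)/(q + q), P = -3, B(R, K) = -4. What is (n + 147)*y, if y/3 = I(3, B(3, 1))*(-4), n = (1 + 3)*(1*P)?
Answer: -2025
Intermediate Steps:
I(L, q) = (-1 + q)/q (I(L, q) = 2*((q - 1)/(q + q)) = 2*((-1 + q)/((2*q))) = 2*((-1 + q)*(1/(2*q))) = 2*((-1 + q)/(2*q)) = (-1 + q)/q)
n = -12 (n = (1 + 3)*(1*(-3)) = 4*(-3) = -12)
y = -15 (y = 3*(((-1 - 4)/(-4))*(-4)) = 3*(-1/4*(-5)*(-4)) = 3*((5/4)*(-4)) = 3*(-5) = -15)
(n + 147)*y = (-12 + 147)*(-15) = 135*(-15) = -2025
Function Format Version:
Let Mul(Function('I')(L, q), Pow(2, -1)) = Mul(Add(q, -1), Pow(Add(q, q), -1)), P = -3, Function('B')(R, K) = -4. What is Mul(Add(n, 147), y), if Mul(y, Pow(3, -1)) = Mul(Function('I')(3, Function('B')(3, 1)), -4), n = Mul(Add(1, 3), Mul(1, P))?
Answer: -2025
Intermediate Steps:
Function('I')(L, q) = Mul(Pow(q, -1), Add(-1, q)) (Function('I')(L, q) = Mul(2, Mul(Add(q, -1), Pow(Add(q, q), -1))) = Mul(2, Mul(Add(-1, q), Pow(Mul(2, q), -1))) = Mul(2, Mul(Add(-1, q), Mul(Rational(1, 2), Pow(q, -1)))) = Mul(2, Mul(Rational(1, 2), Pow(q, -1), Add(-1, q))) = Mul(Pow(q, -1), Add(-1, q)))
n = -12 (n = Mul(Add(1, 3), Mul(1, -3)) = Mul(4, -3) = -12)
y = -15 (y = Mul(3, Mul(Mul(Pow(-4, -1), Add(-1, -4)), -4)) = Mul(3, Mul(Mul(Rational(-1, 4), -5), -4)) = Mul(3, Mul(Rational(5, 4), -4)) = Mul(3, -5) = -15)
Mul(Add(n, 147), y) = Mul(Add(-12, 147), -15) = Mul(135, -15) = -2025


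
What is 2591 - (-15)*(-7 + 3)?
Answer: 2531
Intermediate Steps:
2591 - (-15)*(-7 + 3) = 2591 - (-15)*(-4) = 2591 - 1*60 = 2591 - 60 = 2531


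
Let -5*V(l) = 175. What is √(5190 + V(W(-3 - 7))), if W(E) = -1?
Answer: √5155 ≈ 71.798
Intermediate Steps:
V(l) = -35 (V(l) = -⅕*175 = -35)
√(5190 + V(W(-3 - 7))) = √(5190 - 35) = √5155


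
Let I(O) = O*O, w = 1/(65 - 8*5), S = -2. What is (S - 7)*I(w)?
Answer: -9/625 ≈ -0.014400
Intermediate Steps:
w = 1/25 (w = 1/(65 - 40) = 1/25 ≈ 0.040000)
I(O) = O**2
(S - 7)*I(w) = (-2 - 7)*(1/25)**2 = -9*1/625 = -9/625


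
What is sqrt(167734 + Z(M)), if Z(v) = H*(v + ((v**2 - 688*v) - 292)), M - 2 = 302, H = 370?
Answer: I*sqrt(43020146) ≈ 6559.0*I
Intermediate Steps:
M = 304 (M = 2 + 302 = 304)
Z(v) = -108040 - 254190*v + 370*v**2 (Z(v) = 370*(v + ((v**2 - 688*v) - 292)) = 370*(v + (-292 + v**2 - 688*v)) = 370*(-292 + v**2 - 687*v) = -108040 - 254190*v + 370*v**2)
sqrt(167734 + Z(M)) = sqrt(167734 + (-108040 - 254190*304 + 370*304**2)) = sqrt(167734 + (-108040 - 77273760 + 370*92416)) = sqrt(167734 + (-108040 - 77273760 + 34193920)) = sqrt(167734 - 43187880) = sqrt(-43020146) = I*sqrt(43020146)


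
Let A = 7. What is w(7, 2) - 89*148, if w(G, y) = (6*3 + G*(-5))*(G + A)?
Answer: -13410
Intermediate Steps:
w(G, y) = (7 + G)*(18 - 5*G) (w(G, y) = (6*3 + G*(-5))*(G + 7) = (18 - 5*G)*(7 + G) = (7 + G)*(18 - 5*G))
w(7, 2) - 89*148 = (126 - 17*7 - 5*7²) - 89*148 = (126 - 119 - 5*49) - 13172 = (126 - 119 - 245) - 13172 = -238 - 13172 = -13410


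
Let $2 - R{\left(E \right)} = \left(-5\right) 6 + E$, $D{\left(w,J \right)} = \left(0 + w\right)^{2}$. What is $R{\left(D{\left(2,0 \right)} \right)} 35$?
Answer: $980$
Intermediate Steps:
$D{\left(w,J \right)} = w^{2}$
$R{\left(E \right)} = 32 - E$ ($R{\left(E \right)} = 2 - \left(\left(-5\right) 6 + E\right) = 2 - \left(-30 + E\right) = 32 - E$)
$R{\left(D{\left(2,0 \right)} \right)} 35 = \left(32 - 2^{2}\right) 35 = \left(32 - 4\right) 35 = 28 \cdot 35 = 980$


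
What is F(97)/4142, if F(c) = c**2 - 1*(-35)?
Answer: 4722/2071 ≈ 2.2801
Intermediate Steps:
F(c) = 35 + c**2 (F(c) = c**2 + 35 = 35 + c**2)
F(97)/4142 = (35 + 97**2)/4142 = (35 + 9409)*(1/4142) = 9444*(1/4142) = 4722/2071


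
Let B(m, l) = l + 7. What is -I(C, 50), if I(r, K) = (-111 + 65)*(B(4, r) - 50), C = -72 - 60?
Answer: -8050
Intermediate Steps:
B(m, l) = 7 + l
C = -132
I(r, K) = 1978 - 46*r (I(r, K) = (-111 + 65)*((7 + r) - 50) = -46*(-43 + r) = 1978 - 46*r)
-I(C, 50) = -(1978 - 46*(-132)) = -(1978 + 6072) = -1*8050 = -8050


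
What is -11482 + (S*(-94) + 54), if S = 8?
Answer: -12180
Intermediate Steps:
-11482 + (S*(-94) + 54) = -11482 + (8*(-94) + 54) = -11482 + (-752 + 54) = -11482 - 698 = -12180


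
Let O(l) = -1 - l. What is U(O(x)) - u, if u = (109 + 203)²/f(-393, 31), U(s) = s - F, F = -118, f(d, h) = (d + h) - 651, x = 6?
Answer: 209787/1013 ≈ 207.09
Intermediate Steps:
f(d, h) = -651 + d + h
U(s) = 118 + s (U(s) = s - 1*(-118) = s + 118 = 118 + s)
u = -97344/1013 (u = (109 + 203)²/(-651 - 393 + 31) = 312²/(-1013) = 97344*(-1/1013) = -97344/1013 ≈ -96.095)
U(O(x)) - u = (118 + (-1 - 1*6)) - 1*(-97344/1013) = (118 + (-1 - 6)) + 97344/1013 = (118 - 7) + 97344/1013 = 111 + 97344/1013 = 209787/1013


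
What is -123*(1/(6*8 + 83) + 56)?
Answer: -902451/131 ≈ -6888.9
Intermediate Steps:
-123*(1/(6*8 + 83) + 56) = -123*(1/(48 + 83) + 56) = -123*(1/131 + 56) = -123*7337/131 = -902451/131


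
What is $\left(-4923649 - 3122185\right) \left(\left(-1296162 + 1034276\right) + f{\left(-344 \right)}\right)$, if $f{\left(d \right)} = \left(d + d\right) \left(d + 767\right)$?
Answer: $4448622076940$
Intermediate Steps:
$f{\left(d \right)} = 2 d \left(767 + d\right)$
$\left(-4923649 - 3122185\right) \left(\left(-1296162 + 1034276\right) + f{\left(-344 \right)}\right) = \left(-4923649 - 3122185\right) \left(\left(-1296162 + 1034276\right) + 2 \left(-344\right) \left(767 - 344\right)\right) = - 8045834 \left(-261886 + 2 \left(-344\right) 423\right) = - 8045834 \left(-261886 - 291024\right) = \left(-8045834\right) \left(-552910\right) = 4448622076940$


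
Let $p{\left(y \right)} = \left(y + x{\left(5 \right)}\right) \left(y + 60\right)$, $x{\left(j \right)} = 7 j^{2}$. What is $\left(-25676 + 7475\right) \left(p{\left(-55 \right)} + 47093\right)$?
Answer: $-868060293$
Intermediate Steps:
$p{\left(y \right)} = \left(60 + y\right) \left(175 + y\right)$ ($p{\left(y \right)} = \left(y + 7 \cdot 5^{2}\right) \left(y + 60\right) = \left(y + 7 \cdot 25\right) \left(60 + y\right) = \left(y + 175\right) \left(60 + y\right) = \left(175 + y\right) \left(60 + y\right) = \left(60 + y\right) \left(175 + y\right)$)
$\left(-25676 + 7475\right) \left(p{\left(-55 \right)} + 47093\right) = \left(-25676 + 7475\right) \left(\left(10500 + \left(-55\right)^{2} + 235 \left(-55\right)\right) + 47093\right) = - 18201 \left(\left(10500 + 3025 - 12925\right) + 47093\right) = - 18201 \left(600 + 47093\right) = \left(-18201\right) 47693 = -868060293$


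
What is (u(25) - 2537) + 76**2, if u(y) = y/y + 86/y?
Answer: 81086/25 ≈ 3243.4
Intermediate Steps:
u(y) = 1 + 86/y
(u(25) - 2537) + 76**2 = ((86 + 25)/25 - 2537) + 76**2 = ((1/25)*111 - 2537) + 5776 = (111/25 - 2537) + 5776 = -63314/25 + 5776 = 81086/25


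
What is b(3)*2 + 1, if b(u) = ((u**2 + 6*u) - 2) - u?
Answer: 45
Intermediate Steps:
b(u) = -2 + u**2 + 5*u (b(u) = (-2 + u**2 + 6*u) - u = -2 + u**2 + 5*u)
b(3)*2 + 1 = (-2 + 3**2 + 5*3)*2 + 1 = (-2 + 9 + 15)*2 + 1 = 22*2 + 1 = 44 + 1 = 45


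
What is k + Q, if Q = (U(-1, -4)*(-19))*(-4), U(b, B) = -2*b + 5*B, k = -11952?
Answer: -13320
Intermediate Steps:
Q = -1368 (Q = ((-2*(-1) + 5*(-4))*(-19))*(-4) = ((2 - 20)*(-19))*(-4) = -18*(-19)*(-4) = 342*(-4) = -1368)
k + Q = -11952 - 1368 = -13320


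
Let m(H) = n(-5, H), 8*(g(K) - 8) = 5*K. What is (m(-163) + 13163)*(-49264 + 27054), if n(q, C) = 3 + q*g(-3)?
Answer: -1166946715/4 ≈ -2.9174e+8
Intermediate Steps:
g(K) = 8 + 5*K/8 (g(K) = 8 + (5*K)/8 = 8 + 5*K/8)
n(q, C) = 3 + 49*q/8 (n(q, C) = 3 + q*(8 + (5/8)*(-3)) = 3 + q*(8 - 15/8) = 3 + q*(49/8) = 3 + 49*q/8)
m(H) = -221/8 (m(H) = 3 + (49/8)*(-5) = 3 - 245/8 = -221/8)
(m(-163) + 13163)*(-49264 + 27054) = (-221/8 + 13163)*(-49264 + 27054) = (105083/8)*(-22210) = -1166946715/4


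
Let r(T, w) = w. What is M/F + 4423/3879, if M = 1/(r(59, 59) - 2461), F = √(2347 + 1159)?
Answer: 4423/3879 - √3506/8421412 ≈ 1.1402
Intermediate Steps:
F = √3506 ≈ 59.211
M = -1/2402 (M = 1/(59 - 2461) = 1/(-2402) = -1/2402 ≈ -0.00041632)
M/F + 4423/3879 = -√3506/3506/2402 + 4423/3879 = -√3506/8421412 + 4423*(1/3879) = -√3506/8421412 + 4423/3879 = 4423/3879 - √3506/8421412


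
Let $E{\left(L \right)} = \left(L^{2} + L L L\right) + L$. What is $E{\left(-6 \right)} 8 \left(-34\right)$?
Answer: $50592$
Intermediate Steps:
$E{\left(L \right)} = L + L^{2} + L^{3}$ ($E{\left(L \right)} = \left(L^{2} + L^{2} L\right) + L = \left(L^{2} + L^{3}\right) + L = L + L^{2} + L^{3}$)
$E{\left(-6 \right)} 8 \left(-34\right) = - 6 \left(1 - 6 + \left(-6\right)^{2}\right) 8 \left(-34\right) = - 6 \left(1 - 6 + 36\right) 8 \left(-34\right) = \left(-6\right) 31 \cdot 8 \left(-34\right) = \left(-186\right) 8 \left(-34\right) = \left(-1488\right) \left(-34\right) = 50592$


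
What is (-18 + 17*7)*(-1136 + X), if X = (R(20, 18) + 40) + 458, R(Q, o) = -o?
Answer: -66256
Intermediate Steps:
X = 480 (X = (-1*18 + 40) + 458 = (-18 + 40) + 458 = 22 + 458 = 480)
(-18 + 17*7)*(-1136 + X) = (-18 + 17*7)*(-1136 + 480) = (-18 + 119)*(-656) = 101*(-656) = -66256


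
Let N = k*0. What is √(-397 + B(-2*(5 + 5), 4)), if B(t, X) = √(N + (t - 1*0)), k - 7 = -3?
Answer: √(-397 + 2*I*√5) ≈ 0.1122 + 19.925*I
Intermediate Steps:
k = 4 (k = 7 - 3 = 4)
N = 0 (N = 4*0 = 0)
B(t, X) = √t (B(t, X) = √(0 + (t - 1*0)) = √(0 + (t + 0)) = √(0 + t) = √t)
√(-397 + B(-2*(5 + 5), 4)) = √(-397 + √(-2*(5 + 5))) = √(-397 + √(-2*10)) = √(-397 + √(-20)) = √(-397 + 2*I*√5)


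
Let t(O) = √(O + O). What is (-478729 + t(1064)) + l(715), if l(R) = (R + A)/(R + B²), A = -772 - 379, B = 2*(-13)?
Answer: -665912475/1391 + 4*√133 ≈ -4.7868e+5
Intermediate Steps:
B = -26
A = -1151
t(O) = √2*√O (t(O) = √(2*O) = √2*√O)
l(R) = (-1151 + R)/(676 + R) (l(R) = (R - 1151)/(R + (-26)²) = (-1151 + R)/(R + 676) = (-1151 + R)/(676 + R))
(-478729 + t(1064)) + l(715) = (-478729 + √2*√1064) + (-1151 + 715)/(676 + 715) = (-478729 + √2*(2*√266)) - 436/1391 = (-478729 + 4*√133) + (1/1391)*(-436) = (-478729 + 4*√133) - 436/1391 = -665912475/1391 + 4*√133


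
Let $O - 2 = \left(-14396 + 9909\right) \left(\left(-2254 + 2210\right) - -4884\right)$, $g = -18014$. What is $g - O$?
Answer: $21699064$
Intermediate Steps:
$O = -21717078$ ($O = 2 + \left(-14396 + 9909\right) \left(\left(-2254 + 2210\right) - -4884\right) = 2 - 4487 \left(-44 + 4884\right) = 2 - 21717080 = -21717078$)
$g - O = -18014 - -21717078 = -18014 + 21717078 = 21699064$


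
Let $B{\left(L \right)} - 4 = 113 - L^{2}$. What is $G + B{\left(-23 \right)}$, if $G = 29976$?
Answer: $29564$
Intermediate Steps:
$B{\left(L \right)} = 117 - L^{2}$ ($B{\left(L \right)} = 4 - \left(-113 + L^{2}\right) = 117 - L^{2}$)
$G + B{\left(-23 \right)} = 29976 + \left(117 - \left(-23\right)^{2}\right) = 29976 + \left(117 - 529\right) = 29976 - 412 = 29564$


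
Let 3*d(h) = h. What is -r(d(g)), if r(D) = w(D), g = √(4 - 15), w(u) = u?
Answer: -I*√11/3 ≈ -1.1055*I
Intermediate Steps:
g = I*√11 (g = √(-11) = I*√11 ≈ 3.3166*I)
d(h) = h/3
r(D) = D
-r(d(g)) = -I*√11/3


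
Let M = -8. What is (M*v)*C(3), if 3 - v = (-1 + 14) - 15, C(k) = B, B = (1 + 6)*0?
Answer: 0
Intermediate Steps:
B = 0 (B = 7*0 = 0)
C(k) = 0
v = 5 (v = 3 - ((-1 + 14) - 15) = 3 - (13 - 15) = 3 - 1*(-2) = 3 + 2 = 5)
(M*v)*C(3) = -8*5*0 = -40*0 = 0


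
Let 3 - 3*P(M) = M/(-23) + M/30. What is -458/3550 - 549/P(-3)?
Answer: -672544157/1212325 ≈ -554.76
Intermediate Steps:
P(M) = 1 + 7*M/2070 (P(M) = 1 - (M/(-23) + M/30)/3 = 1 - (M*(-1/23) + M*(1/30))/3 = 1 - (-M/23 + M/30)/3 = 1 - (-7)*M/2070 = 1 + 7*M/2070)
-458/3550 - 549/P(-3) = -458/3550 - 549/(1 + (7/2070)*(-3)) = -458*1/3550 - 549/(1 - 7/690) = -229/1775 - 549/683/690 = -229/1775 - 549*690/683 = -229/1775 - 378810/683 = -672544157/1212325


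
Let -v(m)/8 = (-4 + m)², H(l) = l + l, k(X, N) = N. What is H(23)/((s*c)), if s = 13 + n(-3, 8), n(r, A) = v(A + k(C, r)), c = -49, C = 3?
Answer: -46/245 ≈ -0.18776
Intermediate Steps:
H(l) = 2*l
v(m) = -8*(-4 + m)²
n(r, A) = -8*(-4 + A + r)² (n(r, A) = -8*(-4 + (A + r))² = -8*(-4 + A + r)²)
s = 5 (s = 13 - 8*(-4 + 8 - 3)² = 13 - 8*1² = 13 - 8*1 = 13 - 8 = 5)
H(23)/((s*c)) = (2*23)/((5*(-49))) = 46/(-245) = 46*(-1/245) = -46/245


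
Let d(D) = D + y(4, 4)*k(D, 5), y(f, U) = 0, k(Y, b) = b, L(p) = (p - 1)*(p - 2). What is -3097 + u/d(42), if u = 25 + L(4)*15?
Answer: -129959/42 ≈ -3094.3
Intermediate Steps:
L(p) = (-1 + p)*(-2 + p)
d(D) = D (d(D) = D + 0*5 = D + 0 = D)
u = 115 (u = 25 + (2 + 4² - 3*4)*15 = 25 + (2 + 16 - 12)*15 = 25 + 6*15 = 25 + 90 = 115)
-3097 + u/d(42) = -3097 + 115/42 = -129959/42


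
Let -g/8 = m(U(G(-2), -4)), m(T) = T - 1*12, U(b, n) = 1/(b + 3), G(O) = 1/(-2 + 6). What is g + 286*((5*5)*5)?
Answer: 465966/13 ≈ 35844.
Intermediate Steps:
G(O) = ¼ (G(O) = 1/4 = ¼)
U(b, n) = 1/(3 + b)
m(T) = -12 + T (m(T) = T - 12 = -12 + T)
g = 1216/13 (g = -8*(-12 + 1/(3 + ¼)) = -8*(-12 + 1/(13/4)) = -8*(-12 + 4/13) = -8*(-152/13) = 1216/13 ≈ 93.538)
g + 286*((5*5)*5) = 1216/13 + 286*((5*5)*5) = 1216/13 + 286*(25*5) = 1216/13 + 286*125 = 1216/13 + 35750 = 465966/13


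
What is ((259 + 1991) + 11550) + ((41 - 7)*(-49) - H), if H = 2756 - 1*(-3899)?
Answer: 5479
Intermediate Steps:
H = 6655 (H = 2756 + 3899 = 6655)
((259 + 1991) + 11550) + ((41 - 7)*(-49) - H) = ((259 + 1991) + 11550) + ((41 - 7)*(-49) - 1*6655) = (2250 + 11550) + (34*(-49) - 6655) = 13800 + (-1666 - 6655) = 13800 - 8321 = 5479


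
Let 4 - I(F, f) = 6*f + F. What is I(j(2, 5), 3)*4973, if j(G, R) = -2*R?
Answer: -19892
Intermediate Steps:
I(F, f) = 4 - F - 6*f (I(F, f) = 4 - (6*f + F) = 4 - (F + 6*f) = 4 + (-F - 6*f) = 4 - F - 6*f)
I(j(2, 5), 3)*4973 = (4 - (-2)*5 - 6*3)*4973 = (4 - 1*(-10) - 18)*4973 = (4 + 10 - 18)*4973 = -4*4973 = -19892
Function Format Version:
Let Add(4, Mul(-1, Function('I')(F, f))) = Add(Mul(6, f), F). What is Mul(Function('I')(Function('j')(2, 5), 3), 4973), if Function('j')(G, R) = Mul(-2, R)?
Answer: -19892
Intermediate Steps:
Function('I')(F, f) = Add(4, Mul(-1, F), Mul(-6, f)) (Function('I')(F, f) = Add(4, Mul(-1, Add(Mul(6, f), F))) = Add(4, Mul(-1, Add(F, Mul(6, f)))) = Add(4, Add(Mul(-1, F), Mul(-6, f))) = Add(4, Mul(-1, F), Mul(-6, f)))
Mul(Function('I')(Function('j')(2, 5), 3), 4973) = Mul(Add(4, Mul(-1, Mul(-2, 5)), Mul(-6, 3)), 4973) = Mul(Add(4, Mul(-1, -10), -18), 4973) = Mul(Add(4, 10, -18), 4973) = Mul(-4, 4973) = -19892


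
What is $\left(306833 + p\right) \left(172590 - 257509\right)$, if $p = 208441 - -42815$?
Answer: $-47392359791$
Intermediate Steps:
$p = 251256$ ($p = 208441 + 42815 = 251256$)
$\left(306833 + p\right) \left(172590 - 257509\right) = \left(306833 + 251256\right) \left(172590 - 257509\right) = 558089 \left(-84919\right) = -47392359791$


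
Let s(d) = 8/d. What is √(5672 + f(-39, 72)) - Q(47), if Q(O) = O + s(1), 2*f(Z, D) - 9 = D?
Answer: -55 + 5*√914/2 ≈ 20.581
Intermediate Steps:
f(Z, D) = 9/2 + D/2
Q(O) = 8 + O (Q(O) = O + 8/1 = O + 8*1 = O + 8 = 8 + O)
√(5672 + f(-39, 72)) - Q(47) = √(5672 + (9/2 + (½)*72)) - (8 + 47) = √(5672 + (9/2 + 36)) - 1*55 = √(5672 + 81/2) - 55 = √(11425/2) - 55 = 5*√914/2 - 55 = -55 + 5*√914/2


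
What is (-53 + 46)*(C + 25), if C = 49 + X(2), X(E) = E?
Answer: -532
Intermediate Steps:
C = 51 (C = 49 + 2 = 51)
(-53 + 46)*(C + 25) = (-53 + 46)*(51 + 25) = -7*76 = -532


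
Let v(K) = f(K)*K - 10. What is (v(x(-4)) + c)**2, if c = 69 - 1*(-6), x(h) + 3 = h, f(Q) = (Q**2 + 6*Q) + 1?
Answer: 81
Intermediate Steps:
f(Q) = 1 + Q**2 + 6*Q
x(h) = -3 + h
v(K) = -10 + K*(1 + K**2 + 6*K) (v(K) = (1 + K**2 + 6*K)*K - 10 = K*(1 + K**2 + 6*K) - 10 = -10 + K*(1 + K**2 + 6*K))
c = 75 (c = 69 + 6 = 75)
(v(x(-4)) + c)**2 = ((-10 + (-3 - 4)*(1 + (-3 - 4)**2 + 6*(-3 - 4))) + 75)**2 = ((-10 - 7*(1 + (-7)**2 + 6*(-7))) + 75)**2 = ((-10 - 7*(1 + 49 - 42)) + 75)**2 = ((-10 - 7*8) + 75)**2 = ((-10 - 56) + 75)**2 = (-66 + 75)**2 = 9**2 = 81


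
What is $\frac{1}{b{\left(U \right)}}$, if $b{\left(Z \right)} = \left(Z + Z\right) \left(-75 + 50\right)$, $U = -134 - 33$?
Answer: $\frac{1}{8350} \approx 0.00011976$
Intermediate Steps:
$U = -167$
$b{\left(Z \right)} = - 50 Z$ ($b{\left(Z \right)} = 2 Z \left(-25\right) = - 50 Z$)
$\frac{1}{b{\left(U \right)}} = \frac{1}{\left(-50\right) \left(-167\right)} = \frac{1}{8350}$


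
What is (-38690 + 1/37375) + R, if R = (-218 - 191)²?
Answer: 4806088626/37375 ≈ 1.2859e+5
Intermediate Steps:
R = 167281 (R = (-409)² = 167281)
(-38690 + 1/37375) + R = (-38690 + 1/37375) + 167281 = -1446038749/37375 + 167281 = 4806088626/37375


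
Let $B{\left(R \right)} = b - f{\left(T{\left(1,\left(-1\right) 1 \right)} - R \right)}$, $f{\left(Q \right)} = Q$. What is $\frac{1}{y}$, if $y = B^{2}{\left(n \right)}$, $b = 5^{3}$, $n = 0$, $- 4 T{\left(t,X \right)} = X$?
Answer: $\frac{16}{249001} \approx 6.4257 \cdot 10^{-5}$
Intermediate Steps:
$T{\left(t,X \right)} = - \frac{X}{4}$
$b = 125$
$B{\left(R \right)} = \frac{499}{4} + R$ ($B{\left(R \right)} = 125 - \left(- \frac{\left(-1\right) 1}{4} - R\right) = 125 - \left(\left(- \frac{1}{4}\right) \left(-1\right) - R\right) = 125 - \left(\frac{1}{4} - R\right) = 125 + \left(- \frac{1}{4} + R\right) = \frac{499}{4} + R$)
$y = \frac{249001}{16}$ ($y = \left(\frac{499}{4} + 0\right)^{2} = \left(\frac{499}{4}\right)^{2} = \frac{249001}{16} \approx 15563.0$)
$\frac{1}{y} = \frac{1}{\frac{249001}{16}} = \frac{16}{249001}$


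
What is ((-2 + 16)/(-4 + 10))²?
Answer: 49/9 ≈ 5.4444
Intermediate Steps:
((-2 + 16)/(-4 + 10))² = (14/6)² = (14*(⅙))² = (7/3)² = 49/9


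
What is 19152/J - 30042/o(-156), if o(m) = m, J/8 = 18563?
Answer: 4895115/25402 ≈ 192.71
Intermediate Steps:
J = 148504 (J = 8*18563 = 148504)
19152/J - 30042/o(-156) = 19152/148504 - 30042/(-156) = 19152*(1/148504) - 30042*(-1/156) = 126/977 + 5007/26 = 4895115/25402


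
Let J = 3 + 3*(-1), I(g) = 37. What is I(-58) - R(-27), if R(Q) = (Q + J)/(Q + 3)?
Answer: 287/8 ≈ 35.875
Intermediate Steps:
J = 0 (J = 3 - 3 = 0)
R(Q) = Q/(3 + Q) (R(Q) = (Q + 0)/(Q + 3) = Q/(3 + Q))
I(-58) - R(-27) = 37 - (-27)/(3 - 27) = 37 - (-27)/(-24) = 37 - (-27)*(-1)/24 = 37 - 1*9/8 = 37 - 9/8 = 287/8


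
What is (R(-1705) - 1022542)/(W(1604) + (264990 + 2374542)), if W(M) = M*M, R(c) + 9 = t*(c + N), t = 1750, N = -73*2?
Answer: -4261801/5212348 ≈ -0.81764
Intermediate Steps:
N = -146
R(c) = -255509 + 1750*c (R(c) = -9 + 1750*(c - 146) = -9 + 1750*(-146 + c) = -9 + (-255500 + 1750*c) = -255509 + 1750*c)
W(M) = M²
(R(-1705) - 1022542)/(W(1604) + (264990 + 2374542)) = ((-255509 + 1750*(-1705)) - 1022542)/(1604² + (264990 + 2374542)) = ((-255509 - 2983750) - 1022542)/(2572816 + 2639532) = (-3239259 - 1022542)/5212348 = -4261801*1/5212348 = -4261801/5212348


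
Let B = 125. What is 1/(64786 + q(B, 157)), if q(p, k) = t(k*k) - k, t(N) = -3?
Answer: 1/64626 ≈ 1.5474e-5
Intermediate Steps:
q(p, k) = -3 - k
1/(64786 + q(B, 157)) = 1/(64786 + (-3 - 1*157)) = 1/(64786 + (-3 - 157)) = 1/(64786 - 160) = 1/64626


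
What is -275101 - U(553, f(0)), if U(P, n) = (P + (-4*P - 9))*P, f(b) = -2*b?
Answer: 647303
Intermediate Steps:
U(P, n) = P*(-9 - 3*P) (U(P, n) = (P + (-9 - 4*P))*P = (-9 - 3*P)*P = P*(-9 - 3*P))
-275101 - U(553, f(0)) = -275101 - (-3)*553*(3 + 553) = -275101 - (-3)*553*556 = -275101 - 1*(-922404) = -275101 + 922404 = 647303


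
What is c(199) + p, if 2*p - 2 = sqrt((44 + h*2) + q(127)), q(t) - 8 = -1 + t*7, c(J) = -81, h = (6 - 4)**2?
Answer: -80 + sqrt(237) ≈ -64.605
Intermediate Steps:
h = 4 (h = 2**2 = 4)
q(t) = 7 + 7*t (q(t) = 8 + (-1 + t*7) = 8 + (-1 + 7*t) = 7 + 7*t)
p = 1 + sqrt(237) (p = 1 + sqrt((44 + 4*2) + (7 + 7*127))/2 = 1 + sqrt((44 + 8) + (7 + 889))/2 = 1 + sqrt(52 + 896)/2 = 1 + sqrt(948)/2 = 1 + (2*sqrt(237))/2 = 1 + sqrt(237) ≈ 16.395)
c(199) + p = -81 + (1 + sqrt(237)) = -80 + sqrt(237)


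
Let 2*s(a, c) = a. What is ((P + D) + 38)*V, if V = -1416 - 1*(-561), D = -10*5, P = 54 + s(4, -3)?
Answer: -37620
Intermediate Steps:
s(a, c) = a/2
P = 56 (P = 54 + (½)*4 = 54 + 2 = 56)
D = -50
V = -855 (V = -1416 + 561 = -855)
((P + D) + 38)*V = ((56 - 50) + 38)*(-855) = (6 + 38)*(-855) = 44*(-855) = -37620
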